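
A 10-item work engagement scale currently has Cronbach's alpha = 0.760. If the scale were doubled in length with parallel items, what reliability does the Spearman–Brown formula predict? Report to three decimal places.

predicted reliability = 0.864

Length factor m = 2
α' = m·α / (1 + (m−1)·α)
   = 2 × 0.760 / (1 + (2 − 1) × 0.760)
   = 1.5200 / 1.7600 = 0.864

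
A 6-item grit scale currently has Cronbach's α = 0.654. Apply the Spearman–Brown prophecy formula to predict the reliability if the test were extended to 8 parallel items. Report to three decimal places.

predicted reliability = 0.716

Length factor m = 8/6 = 1.3333
α' = m·α / (1 + (m−1)·α)
   = 8/6 × 0.654 / (1 + (8/6 − 1) × 0.654)
   = 0.8720 / 1.2180 = 0.716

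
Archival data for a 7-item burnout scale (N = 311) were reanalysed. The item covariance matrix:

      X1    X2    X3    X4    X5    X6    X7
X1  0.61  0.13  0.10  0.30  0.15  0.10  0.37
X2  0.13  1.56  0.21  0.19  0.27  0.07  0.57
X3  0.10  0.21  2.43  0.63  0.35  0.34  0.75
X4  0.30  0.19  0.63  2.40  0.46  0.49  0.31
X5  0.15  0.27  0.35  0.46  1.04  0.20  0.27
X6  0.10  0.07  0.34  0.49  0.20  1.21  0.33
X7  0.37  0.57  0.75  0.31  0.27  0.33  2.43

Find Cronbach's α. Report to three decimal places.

Cronbach's α = 0.619

ΣVar(i) = 0.61 + 1.56 + 2.43 + 2.40 + 1.04 + 1.21 + 2.43 = 11.68
Sum of off-diagonal covariances = 6.59
σ²_T = 11.68 + 2 × 6.59 = 24.86
α = (k/(k−1))·(1 − ΣVar(i)/σ²_T) = (7/6)·(1 − 11.68/24.86) = 0.619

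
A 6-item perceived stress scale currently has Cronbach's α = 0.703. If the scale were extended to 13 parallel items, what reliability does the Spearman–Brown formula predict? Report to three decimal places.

predicted reliability = 0.837

Length factor m = 13/6 = 2.1667
α' = m·α / (1 + (m−1)·α)
   = 13/6 × 0.703 / (1 + (13/6 − 1) × 0.703)
   = 1.5232 / 1.8202 = 0.837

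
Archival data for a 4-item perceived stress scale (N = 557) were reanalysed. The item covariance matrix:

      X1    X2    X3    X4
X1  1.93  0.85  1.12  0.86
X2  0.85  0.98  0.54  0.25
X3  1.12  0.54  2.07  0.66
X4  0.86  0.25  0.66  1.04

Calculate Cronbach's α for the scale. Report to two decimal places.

α = 0.78

Σσᵢ² = 1.93 + 0.98 + 2.07 + 1.04 = 6.02
Sum of off-diagonal covariances = 4.28
total variance = 6.02 + 2 × 4.28 = 14.58
α = (k/(k−1))·(1 − Σσᵢ²/total variance) = (4/3)·(1 − 6.02/14.58) = 0.78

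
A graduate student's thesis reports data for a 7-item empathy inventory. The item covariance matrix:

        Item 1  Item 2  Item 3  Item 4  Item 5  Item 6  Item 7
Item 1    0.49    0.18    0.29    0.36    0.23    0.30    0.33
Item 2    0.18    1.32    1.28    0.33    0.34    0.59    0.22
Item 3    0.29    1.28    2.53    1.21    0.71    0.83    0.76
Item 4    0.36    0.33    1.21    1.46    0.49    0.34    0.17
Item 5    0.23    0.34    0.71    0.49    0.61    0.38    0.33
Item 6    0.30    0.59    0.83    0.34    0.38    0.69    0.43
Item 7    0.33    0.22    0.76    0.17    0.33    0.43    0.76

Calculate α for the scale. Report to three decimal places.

ΣVar(i) = 0.49 + 1.32 + 2.53 + 1.46 + 0.61 + 0.69 + 0.76 = 7.86
Sum of off-diagonal covariances = 10.10
total variance = 7.86 + 2 × 10.10 = 28.06
α = (k/(k−1))·(1 − ΣVar(i)/total variance) = (7/6)·(1 − 7.86/28.06) = 0.840

α = 0.840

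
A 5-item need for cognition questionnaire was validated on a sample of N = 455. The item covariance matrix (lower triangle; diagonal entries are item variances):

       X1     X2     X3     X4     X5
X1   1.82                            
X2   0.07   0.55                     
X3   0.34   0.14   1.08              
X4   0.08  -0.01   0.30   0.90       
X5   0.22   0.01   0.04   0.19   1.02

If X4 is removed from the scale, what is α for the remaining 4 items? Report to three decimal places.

Remaining items: X1, X2, X3, X5 (k = 4).
sum of item variances = 1.82 + 0.55 + 1.08 + 1.02 = 4.47
σ²_T = 4.47 + 2 × 0.82 = 6.11
α (item deleted) = (4/3)·(1 − 4.47/6.11) = 0.358

α = 0.358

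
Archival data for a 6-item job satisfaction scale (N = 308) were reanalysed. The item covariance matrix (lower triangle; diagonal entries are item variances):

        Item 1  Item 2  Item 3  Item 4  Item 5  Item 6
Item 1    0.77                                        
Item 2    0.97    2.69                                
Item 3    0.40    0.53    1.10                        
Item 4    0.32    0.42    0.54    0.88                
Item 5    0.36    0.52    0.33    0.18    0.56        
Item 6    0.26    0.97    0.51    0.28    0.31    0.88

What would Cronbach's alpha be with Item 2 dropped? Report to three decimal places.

Cronbach's alpha = 0.781

Remaining items: Item 1, Item 3, Item 4, Item 5, Item 6 (k = 5).
ΣVar(i) = 0.77 + 1.10 + 0.88 + 0.56 + 0.88 = 4.19
total variance = 4.19 + 2 × 3.49 = 11.17
α (item deleted) = (5/4)·(1 − 4.19/11.17) = 0.781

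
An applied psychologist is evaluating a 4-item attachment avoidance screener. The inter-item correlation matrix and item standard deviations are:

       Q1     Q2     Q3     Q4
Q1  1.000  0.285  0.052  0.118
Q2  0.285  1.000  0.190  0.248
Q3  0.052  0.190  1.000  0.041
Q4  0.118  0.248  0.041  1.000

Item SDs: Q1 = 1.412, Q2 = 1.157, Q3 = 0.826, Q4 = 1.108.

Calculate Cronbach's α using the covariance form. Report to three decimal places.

Σσ²ᵢ = 1.412² + 1.157² + 0.826² + 1.108² = 5.2423
Covariances σ_ij = r_ij · s_i · s_j:
  σ(Q1,Q2) = 0.285 × 1.412 × 1.157 = 0.4656
  σ(Q1,Q3) = 0.052 × 1.412 × 0.826 = 0.0606
  σ(Q1,Q4) = 0.118 × 1.412 × 1.108 = 0.1846
  σ(Q2,Q3) = 0.190 × 1.157 × 0.826 = 0.1816
  σ(Q2,Q4) = 0.248 × 1.157 × 1.108 = 0.3179
  σ(Q3,Q4) = 0.041 × 0.826 × 1.108 = 0.0375
σ²_T = Σσ²ᵢ + 2·Σσ_ij = 5.2423 + 2 × 1.2478 = 7.7379
α = (4/3)·(1 − 5.2423/7.7379) = 0.430

Cronbach's α = 0.430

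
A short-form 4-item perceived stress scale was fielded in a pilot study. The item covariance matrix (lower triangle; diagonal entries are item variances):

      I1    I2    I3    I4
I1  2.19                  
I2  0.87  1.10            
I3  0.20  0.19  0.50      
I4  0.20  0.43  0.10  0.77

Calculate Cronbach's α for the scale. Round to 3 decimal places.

Σσᵢ² = 2.19 + 1.10 + 0.50 + 0.77 = 4.56
Σ_{i<j} σ_ij = 1.99
total variance = 4.56 + 2 × 1.99 = 8.54
α = (k/(k−1))·(1 − Σσᵢ²/total variance) = (4/3)·(1 − 4.56/8.54) = 0.621

α = 0.621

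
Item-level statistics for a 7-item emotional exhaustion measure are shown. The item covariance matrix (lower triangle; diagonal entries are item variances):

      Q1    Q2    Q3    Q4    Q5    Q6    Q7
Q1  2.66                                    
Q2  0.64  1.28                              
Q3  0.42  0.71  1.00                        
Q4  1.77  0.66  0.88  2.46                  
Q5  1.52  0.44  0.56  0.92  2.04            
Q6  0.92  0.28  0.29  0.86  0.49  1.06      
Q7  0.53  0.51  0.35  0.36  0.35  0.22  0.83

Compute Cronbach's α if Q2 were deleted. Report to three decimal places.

α = 0.810

Remaining items: Q1, Q3, Q4, Q5, Q6, Q7 (k = 6).
Σσᵢ² = 2.66 + 1.00 + 2.46 + 2.04 + 1.06 + 0.83 = 10.05
total variance = 10.05 + 2 × 10.44 = 30.93
α (item deleted) = (6/5)·(1 − 10.05/30.93) = 0.810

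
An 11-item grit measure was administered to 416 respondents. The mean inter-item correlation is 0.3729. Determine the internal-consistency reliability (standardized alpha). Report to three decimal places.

Standardized α = k·r̄ / (1 + (k−1)·r̄) = 11 × 0.3729 / (1 + 10 × 0.3729)
  = 4.1019 / 4.7290 = 0.867

standardized alpha = 0.867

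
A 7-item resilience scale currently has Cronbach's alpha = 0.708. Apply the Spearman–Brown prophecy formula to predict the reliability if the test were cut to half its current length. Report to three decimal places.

Length factor m = 1/2
α' = m·α / (1 − (1−m)·α)
   = 1/2 × 0.708 / (1 − (1 − 1/2) × 0.708)
   = 0.3540 / 0.6460 = 0.548

predicted reliability = 0.548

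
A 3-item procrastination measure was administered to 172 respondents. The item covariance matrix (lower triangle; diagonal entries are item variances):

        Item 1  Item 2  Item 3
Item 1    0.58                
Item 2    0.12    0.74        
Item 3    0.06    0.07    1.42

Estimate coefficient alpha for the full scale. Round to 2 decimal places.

α = 0.23

Σσ²ᵢ = 0.58 + 0.74 + 1.42 = 2.74
Sum of off-diagonal covariances = 0.25
Var(T) = 2.74 + 2 × 0.25 = 3.24
α = (k/(k−1))·(1 − Σσ²ᵢ/Var(T)) = (3/2)·(1 − 2.74/3.24) = 0.23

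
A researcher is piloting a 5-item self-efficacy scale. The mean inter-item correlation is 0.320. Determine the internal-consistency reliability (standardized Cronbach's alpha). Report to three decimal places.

Standardized α = k·r̄ / (1 + (k−1)·r̄) = 5 × 0.320 / (1 + 4 × 0.320)
  = 1.6000 / 2.2800 = 0.702

α = 0.702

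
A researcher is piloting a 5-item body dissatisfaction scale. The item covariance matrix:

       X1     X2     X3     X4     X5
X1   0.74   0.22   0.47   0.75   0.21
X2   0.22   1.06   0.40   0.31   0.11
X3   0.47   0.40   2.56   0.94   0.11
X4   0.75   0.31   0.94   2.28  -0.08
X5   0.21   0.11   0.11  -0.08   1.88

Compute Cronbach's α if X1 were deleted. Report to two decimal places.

α = 0.42

Remaining items: X2, X3, X4, X5 (k = 4).
sum of item variances = 1.06 + 2.56 + 2.28 + 1.88 = 7.78
σ²_total = 7.78 + 2 × 1.79 = 11.36
α (item deleted) = (4/3)·(1 − 7.78/11.36) = 0.42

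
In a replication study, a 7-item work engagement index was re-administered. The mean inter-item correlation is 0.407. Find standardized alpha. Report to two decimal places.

Standardized α = k·r̄ / (1 + (k−1)·r̄) = 7 × 0.407 / (1 + 6 × 0.407)
  = 2.8490 / 3.4420 = 0.83

standardized alpha = 0.83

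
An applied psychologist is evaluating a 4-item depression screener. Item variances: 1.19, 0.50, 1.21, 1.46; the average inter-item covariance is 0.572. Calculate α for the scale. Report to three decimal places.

α = 0.815

Σσ²ᵢ = 1.19 + 0.50 + 1.21 + 1.46 = 4.36
Sum of the 6 distinct covariances = 6 × 0.572 = 3.432
σ²_total = Σσ²ᵢ + 2·Σcov = 4.36 + 2 × 3.432 = 11.224
α = (4/3)·(1 − 4.36/11.224) = 0.815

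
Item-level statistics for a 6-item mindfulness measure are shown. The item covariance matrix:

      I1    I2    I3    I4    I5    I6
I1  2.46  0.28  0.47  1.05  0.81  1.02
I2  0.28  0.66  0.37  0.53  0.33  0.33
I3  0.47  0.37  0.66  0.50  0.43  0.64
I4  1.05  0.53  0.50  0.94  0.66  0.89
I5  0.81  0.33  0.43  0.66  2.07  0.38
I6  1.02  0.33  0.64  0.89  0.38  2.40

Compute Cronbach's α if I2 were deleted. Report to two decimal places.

Remaining items: I1, I3, I4, I5, I6 (k = 5).
Σσ²ᵢ = 2.46 + 0.66 + 0.94 + 2.07 + 2.40 = 8.53
σ²_total = 8.53 + 2 × 6.85 = 22.23
α (item deleted) = (5/4)·(1 − 8.53/22.23) = 0.77

α = 0.77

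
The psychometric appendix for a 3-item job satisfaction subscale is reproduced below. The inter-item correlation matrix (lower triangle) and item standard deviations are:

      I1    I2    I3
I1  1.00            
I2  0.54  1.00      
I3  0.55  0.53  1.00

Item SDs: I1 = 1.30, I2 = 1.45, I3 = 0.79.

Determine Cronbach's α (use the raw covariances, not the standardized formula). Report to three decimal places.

α = 0.747

Σσ²ᵢ = 1.30² + 1.45² + 0.79² = 4.4166
Covariances σ_ij = r_ij · s_i · s_j:
  σ(I1,I2) = 0.54 × 1.30 × 1.45 = 1.0179
  σ(I1,I3) = 0.55 × 1.30 × 0.79 = 0.5649
  σ(I2,I3) = 0.53 × 1.45 × 0.79 = 0.6071
σ²_T = Σσ²ᵢ + 2·Σσ_ij = 4.4166 + 2 × 2.1899 = 8.7964
α = (3/2)·(1 − 4.4166/8.7964) = 0.747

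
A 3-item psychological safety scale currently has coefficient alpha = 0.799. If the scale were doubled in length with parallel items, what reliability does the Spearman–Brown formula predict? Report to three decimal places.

Length factor m = 2
α' = m·α / (1 + (m−1)·α)
   = 2 × 0.799 / (1 + (2 − 1) × 0.799)
   = 1.5980 / 1.7990 = 0.888

predicted reliability = 0.888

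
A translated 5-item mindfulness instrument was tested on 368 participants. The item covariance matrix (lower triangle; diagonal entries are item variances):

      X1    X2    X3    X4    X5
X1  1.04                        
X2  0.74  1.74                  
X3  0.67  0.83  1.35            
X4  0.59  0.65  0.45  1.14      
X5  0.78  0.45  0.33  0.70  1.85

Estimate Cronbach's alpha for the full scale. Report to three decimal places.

α = 0.794

Σσᵢ² = 1.04 + 1.74 + 1.35 + 1.14 + 1.85 = 7.12
Sum of the distinct covariances = 6.19
σ²_T = 7.12 + 2 × 6.19 = 19.50
α = (k/(k−1))·(1 − Σσᵢ²/σ²_T) = (5/4)·(1 − 7.12/19.50) = 0.794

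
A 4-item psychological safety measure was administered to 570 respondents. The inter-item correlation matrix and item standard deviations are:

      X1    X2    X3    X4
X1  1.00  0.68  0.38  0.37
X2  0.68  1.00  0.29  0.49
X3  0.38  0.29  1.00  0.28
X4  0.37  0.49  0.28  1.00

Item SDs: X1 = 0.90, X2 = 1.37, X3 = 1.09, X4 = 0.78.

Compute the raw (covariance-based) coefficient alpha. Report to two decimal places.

coefficient alpha = 0.72

Σσ²ᵢ = 0.90² + 1.37² + 1.09² + 0.78² = 4.4834
Covariances σ_ij = r_ij · s_i · s_j:
  σ(X1,X2) = 0.68 × 0.90 × 1.37 = 0.8384
  σ(X1,X3) = 0.38 × 0.90 × 1.09 = 0.3728
  σ(X1,X4) = 0.37 × 0.90 × 0.78 = 0.2597
  σ(X2,X3) = 0.29 × 1.37 × 1.09 = 0.4331
  σ(X2,X4) = 0.49 × 1.37 × 0.78 = 0.5236
  σ(X3,X4) = 0.28 × 1.09 × 0.78 = 0.2381
σ²_T = Σσ²ᵢ + 2·Σσ_ij = 4.4834 + 2 × 2.6657 = 9.8148
α = (4/3)·(1 − 4.4834/9.8148) = 0.72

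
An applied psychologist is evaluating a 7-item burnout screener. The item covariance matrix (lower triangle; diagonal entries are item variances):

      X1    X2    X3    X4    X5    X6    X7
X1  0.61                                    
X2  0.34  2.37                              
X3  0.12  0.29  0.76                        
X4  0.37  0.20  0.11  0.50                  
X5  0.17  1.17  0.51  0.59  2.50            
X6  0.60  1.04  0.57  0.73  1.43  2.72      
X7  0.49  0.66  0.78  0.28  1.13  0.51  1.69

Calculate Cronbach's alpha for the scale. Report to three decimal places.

Σσ²ᵢ = 0.61 + 2.37 + 0.76 + 0.50 + 2.50 + 2.72 + 1.69 = 11.15
Sum of the distinct covariances = 12.09
σ²_total = 11.15 + 2 × 12.09 = 35.33
α = (k/(k−1))·(1 − Σσ²ᵢ/σ²_total) = (7/6)·(1 − 11.15/35.33) = 0.798

α = 0.798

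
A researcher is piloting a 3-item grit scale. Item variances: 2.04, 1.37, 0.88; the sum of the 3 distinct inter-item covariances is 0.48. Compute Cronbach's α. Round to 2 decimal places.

Cronbach's α = 0.27

ΣVar(i) = 2.04 + 1.37 + 0.88 = 4.29
Sum of distinct covariances = 0.48
σ²_T = ΣVar(i) + 2·Σcov = 4.29 + 2 × 0.48 = 5.25
α = (3/2)·(1 − 4.29/5.25) = 0.27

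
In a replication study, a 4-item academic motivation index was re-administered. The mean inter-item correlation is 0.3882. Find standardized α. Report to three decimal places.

standardized α = 0.717

Standardized α = k·r̄ / (1 + (k−1)·r̄) = 4 × 0.3882 / (1 + 3 × 0.3882)
  = 1.5528 / 2.1646 = 0.717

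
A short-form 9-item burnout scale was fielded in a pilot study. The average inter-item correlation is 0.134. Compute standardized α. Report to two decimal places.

standardized α = 0.58

Standardized α = k·r̄ / (1 + (k−1)·r̄) = 9 × 0.134 / (1 + 8 × 0.134)
  = 1.2060 / 2.0720 = 0.58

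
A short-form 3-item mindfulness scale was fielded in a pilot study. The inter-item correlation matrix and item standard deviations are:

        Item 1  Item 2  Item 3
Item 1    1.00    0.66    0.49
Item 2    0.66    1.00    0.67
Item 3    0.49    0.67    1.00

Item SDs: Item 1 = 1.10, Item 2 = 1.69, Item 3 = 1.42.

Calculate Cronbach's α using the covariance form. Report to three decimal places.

α = 0.813

Σσ²ᵢ = 1.10² + 1.69² + 1.42² = 6.0825
Covariances σ_ij = r_ij · s_i · s_j:
  σ(Item 1,Item 2) = 0.66 × 1.10 × 1.69 = 1.2269
  σ(Item 1,Item 3) = 0.49 × 1.10 × 1.42 = 0.7654
  σ(Item 2,Item 3) = 0.67 × 1.69 × 1.42 = 1.6079
σ²_T = Σσ²ᵢ + 2·Σσ_ij = 6.0825 + 2 × 3.6002 = 13.2829
α = (3/2)·(1 − 6.0825/13.2829) = 0.813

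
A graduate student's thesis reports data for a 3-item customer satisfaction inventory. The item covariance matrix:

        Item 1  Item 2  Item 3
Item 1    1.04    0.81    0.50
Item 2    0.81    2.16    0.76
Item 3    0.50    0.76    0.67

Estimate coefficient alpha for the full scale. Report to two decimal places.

α = 0.78

sum of item variances = 1.04 + 2.16 + 0.67 = 3.87
Sum of off-diagonal covariances = 2.07
σ²_T = 3.87 + 2 × 2.07 = 8.01
α = (k/(k−1))·(1 − sum of item variances/σ²_T) = (3/2)·(1 − 3.87/8.01) = 0.78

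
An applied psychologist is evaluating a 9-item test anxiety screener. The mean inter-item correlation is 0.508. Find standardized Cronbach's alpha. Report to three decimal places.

α = 0.903

Standardized α = k·r̄ / (1 + (k−1)·r̄) = 9 × 0.508 / (1 + 8 × 0.508)
  = 4.5720 / 5.0640 = 0.903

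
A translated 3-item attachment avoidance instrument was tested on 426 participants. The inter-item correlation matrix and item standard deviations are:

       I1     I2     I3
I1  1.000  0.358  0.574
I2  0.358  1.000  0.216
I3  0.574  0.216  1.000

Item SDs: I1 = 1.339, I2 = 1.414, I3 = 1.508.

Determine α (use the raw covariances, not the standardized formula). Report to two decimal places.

Σσ²ᵢ = 1.339² + 1.414² + 1.508² = 6.0664
Covariances σ_ij = r_ij · s_i · s_j:
  σ(I1,I2) = 0.358 × 1.339 × 1.414 = 0.6778
  σ(I1,I3) = 0.574 × 1.339 × 1.508 = 1.1590
  σ(I2,I3) = 0.216 × 1.414 × 1.508 = 0.4606
σ²_T = Σσ²ᵢ + 2·Σσ_ij = 6.0664 + 2 × 2.2974 = 10.6612
α = (3/2)·(1 − 6.0664/10.6612) = 0.65

α = 0.65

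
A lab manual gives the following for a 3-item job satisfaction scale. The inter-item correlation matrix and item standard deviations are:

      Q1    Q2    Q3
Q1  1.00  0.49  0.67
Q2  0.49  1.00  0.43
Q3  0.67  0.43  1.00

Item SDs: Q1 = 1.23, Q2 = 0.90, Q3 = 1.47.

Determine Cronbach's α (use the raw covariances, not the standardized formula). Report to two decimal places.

Σσ²ᵢ = 1.23² + 0.90² + 1.47² = 4.4838
Covariances σ_ij = r_ij · s_i · s_j:
  σ(Q1,Q2) = 0.49 × 1.23 × 0.90 = 0.5424
  σ(Q1,Q3) = 0.67 × 1.23 × 1.47 = 1.2114
  σ(Q2,Q3) = 0.43 × 0.90 × 1.47 = 0.5689
σ²_T = Σσ²ᵢ + 2·Σσ_ij = 4.4838 + 2 × 2.3227 = 9.1292
α = (3/2)·(1 − 4.4838/9.1292) = 0.76

Cronbach's α = 0.76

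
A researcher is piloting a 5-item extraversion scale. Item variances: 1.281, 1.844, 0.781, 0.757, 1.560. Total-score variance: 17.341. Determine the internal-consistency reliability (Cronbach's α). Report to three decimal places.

Cronbach's α = 0.801

Σσᵢ² = 1.281 + 1.844 + 0.781 + 0.757 + 1.560 = 6.223
α = (k/(k−1))·(1 − Σσᵢ²/total variance) = (5/4)·(1 − 6.223/17.341) = 0.801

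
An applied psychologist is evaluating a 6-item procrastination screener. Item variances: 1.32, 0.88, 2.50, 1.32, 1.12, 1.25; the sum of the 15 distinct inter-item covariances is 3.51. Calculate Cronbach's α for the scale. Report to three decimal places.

α = 0.547

Σσ²ᵢ = 1.32 + 0.88 + 2.50 + 1.32 + 1.12 + 1.25 = 8.39
Sum of distinct covariances = 3.51
σ²_T = Σσ²ᵢ + 2·Σcov = 8.39 + 2 × 3.51 = 15.41
α = (6/5)·(1 − 8.39/15.41) = 0.547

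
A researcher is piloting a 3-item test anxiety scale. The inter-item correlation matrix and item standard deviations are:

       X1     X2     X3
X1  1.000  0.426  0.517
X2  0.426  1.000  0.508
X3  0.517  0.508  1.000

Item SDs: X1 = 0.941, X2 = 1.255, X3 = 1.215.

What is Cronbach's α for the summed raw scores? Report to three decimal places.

Cronbach's α = 0.731

Σσ²ᵢ = 0.941² + 1.255² + 1.215² = 3.9367
Covariances σ_ij = r_ij · s_i · s_j:
  σ(X1,X2) = 0.426 × 0.941 × 1.255 = 0.5031
  σ(X1,X3) = 0.517 × 0.941 × 1.215 = 0.5911
  σ(X2,X3) = 0.508 × 1.255 × 1.215 = 0.7746
σ²_T = Σσ²ᵢ + 2·Σσ_ij = 3.9367 + 2 × 1.8688 = 7.6743
α = (3/2)·(1 − 3.9367/7.6743) = 0.731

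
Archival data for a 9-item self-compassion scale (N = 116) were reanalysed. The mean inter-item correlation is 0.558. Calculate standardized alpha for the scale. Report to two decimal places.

standardized alpha = 0.92

Standardized α = k·r̄ / (1 + (k−1)·r̄) = 9 × 0.558 / (1 + 8 × 0.558)
  = 5.0220 / 5.4640 = 0.92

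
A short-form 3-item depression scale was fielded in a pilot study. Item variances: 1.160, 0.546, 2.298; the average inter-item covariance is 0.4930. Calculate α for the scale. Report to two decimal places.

α = 0.64

Σσ²ᵢ = 1.160 + 0.546 + 2.298 = 4.004
Sum of the 3 distinct covariances = 3 × 0.4930 = 1.4790
σ²_T = Σσ²ᵢ + 2·Σcov = 4.004 + 2 × 1.4790 = 6.9620
α = (3/2)·(1 − 4.004/6.9620) = 0.64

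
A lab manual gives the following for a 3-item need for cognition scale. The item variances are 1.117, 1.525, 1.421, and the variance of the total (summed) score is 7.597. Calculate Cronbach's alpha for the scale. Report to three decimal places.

α = 0.698

Σσᵢ² = 1.117 + 1.525 + 1.421 = 4.063
α = (k/(k−1))·(1 − Σσᵢ²/σ²_total) = (3/2)·(1 − 4.063/7.597) = 0.698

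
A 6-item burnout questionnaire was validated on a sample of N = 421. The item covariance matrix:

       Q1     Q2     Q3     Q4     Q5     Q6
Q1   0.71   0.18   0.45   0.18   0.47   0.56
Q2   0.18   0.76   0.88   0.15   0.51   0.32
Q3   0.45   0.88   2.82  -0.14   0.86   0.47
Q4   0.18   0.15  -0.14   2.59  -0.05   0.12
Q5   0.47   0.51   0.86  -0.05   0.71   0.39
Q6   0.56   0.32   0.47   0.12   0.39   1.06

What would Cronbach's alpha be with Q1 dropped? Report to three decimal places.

Remaining items: Q2, Q3, Q4, Q5, Q6 (k = 5).
Σσᵢ² = 0.76 + 2.82 + 2.59 + 0.71 + 1.06 = 7.94
σ²_total = 7.94 + 2 × 3.51 = 14.96
α (item deleted) = (5/4)·(1 − 7.94/14.96) = 0.587

Cronbach's alpha = 0.587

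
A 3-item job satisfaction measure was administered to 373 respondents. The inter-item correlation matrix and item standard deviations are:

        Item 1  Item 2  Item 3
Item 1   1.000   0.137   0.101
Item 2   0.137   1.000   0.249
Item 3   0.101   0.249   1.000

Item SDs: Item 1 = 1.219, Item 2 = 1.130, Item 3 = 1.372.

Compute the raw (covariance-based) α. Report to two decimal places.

α = 0.36

Σσ²ᵢ = 1.219² + 1.130² + 1.372² = 4.6452
Covariances σ_ij = r_ij · s_i · s_j:
  σ(Item 1,Item 2) = 0.137 × 1.219 × 1.130 = 0.1887
  σ(Item 1,Item 3) = 0.101 × 1.219 × 1.372 = 0.1689
  σ(Item 2,Item 3) = 0.249 × 1.130 × 1.372 = 0.3860
σ²_T = Σσ²ᵢ + 2·Σσ_ij = 4.6452 + 2 × 0.7436 = 6.1324
α = (3/2)·(1 − 4.6452/6.1324) = 0.36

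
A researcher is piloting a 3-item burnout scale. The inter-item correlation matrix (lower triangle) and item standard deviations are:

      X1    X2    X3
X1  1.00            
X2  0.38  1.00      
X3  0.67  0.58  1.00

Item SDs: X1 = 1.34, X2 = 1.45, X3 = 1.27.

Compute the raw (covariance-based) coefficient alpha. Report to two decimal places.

coefficient alpha = 0.78

Σσ²ᵢ = 1.34² + 1.45² + 1.27² = 5.5110
Covariances σ_ij = r_ij · s_i · s_j:
  σ(X1,X2) = 0.38 × 1.34 × 1.45 = 0.7383
  σ(X1,X3) = 0.67 × 1.34 × 1.27 = 1.1402
  σ(X2,X3) = 0.58 × 1.45 × 1.27 = 1.0681
σ²_T = Σσ²ᵢ + 2·Σσ_ij = 5.5110 + 2 × 2.9466 = 11.4042
α = (3/2)·(1 − 5.5110/11.4042) = 0.78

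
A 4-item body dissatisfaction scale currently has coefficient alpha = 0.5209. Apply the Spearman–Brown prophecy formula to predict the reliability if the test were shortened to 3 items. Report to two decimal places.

predicted reliability = 0.45

Length factor m = 3/4 = 0.7500
α' = m·α / (1 − (1−m)·α)
   = 3/4 × 0.5209 / (1 − (1 − 3/4) × 0.5209)
   = 0.3907 / 0.8698 = 0.45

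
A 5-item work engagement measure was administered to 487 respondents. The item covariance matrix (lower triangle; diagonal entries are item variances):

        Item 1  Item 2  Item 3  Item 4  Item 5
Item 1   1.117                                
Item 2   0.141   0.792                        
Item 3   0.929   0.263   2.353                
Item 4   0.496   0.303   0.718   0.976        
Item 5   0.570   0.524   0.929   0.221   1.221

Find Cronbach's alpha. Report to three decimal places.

sum of item variances = 1.117 + 0.792 + 2.353 + 0.976 + 1.221 = 6.459
Σ_{i<j} σ_ij = 5.094
total variance = 6.459 + 2 × 5.094 = 16.647
α = (k/(k−1))·(1 − sum of item variances/total variance) = (5/4)·(1 − 6.459/16.647) = 0.765

Cronbach's alpha = 0.765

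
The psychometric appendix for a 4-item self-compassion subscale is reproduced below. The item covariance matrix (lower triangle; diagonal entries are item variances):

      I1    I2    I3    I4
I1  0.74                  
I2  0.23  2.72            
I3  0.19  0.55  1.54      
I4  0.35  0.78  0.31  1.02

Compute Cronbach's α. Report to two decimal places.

Σσᵢ² = 0.74 + 2.72 + 1.54 + 1.02 = 6.02
Sum of off-diagonal covariances = 2.41
σ²_T = 6.02 + 2 × 2.41 = 10.84
α = (k/(k−1))·(1 − Σσᵢ²/σ²_T) = (4/3)·(1 − 6.02/10.84) = 0.59

α = 0.59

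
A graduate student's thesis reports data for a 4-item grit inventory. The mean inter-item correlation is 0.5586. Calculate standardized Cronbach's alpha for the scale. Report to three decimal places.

Standardized α = k·r̄ / (1 + (k−1)·r̄) = 4 × 0.5586 / (1 + 3 × 0.5586)
  = 2.2344 / 2.6758 = 0.835

standardized Cronbach's alpha = 0.835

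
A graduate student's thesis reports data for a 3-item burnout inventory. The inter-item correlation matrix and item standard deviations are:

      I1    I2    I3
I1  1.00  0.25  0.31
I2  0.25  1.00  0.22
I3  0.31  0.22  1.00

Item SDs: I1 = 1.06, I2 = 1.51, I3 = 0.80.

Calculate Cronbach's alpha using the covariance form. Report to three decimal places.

Σσ²ᵢ = 1.06² + 1.51² + 0.80² = 4.0437
Covariances σ_ij = r_ij · s_i · s_j:
  σ(I1,I2) = 0.25 × 1.06 × 1.51 = 0.4002
  σ(I1,I3) = 0.31 × 1.06 × 0.80 = 0.2629
  σ(I2,I3) = 0.22 × 1.51 × 0.80 = 0.2658
σ²_T = Σσ²ᵢ + 2·Σσ_ij = 4.0437 + 2 × 0.9289 = 5.9015
α = (3/2)·(1 − 4.0437/5.9015) = 0.472

α = 0.472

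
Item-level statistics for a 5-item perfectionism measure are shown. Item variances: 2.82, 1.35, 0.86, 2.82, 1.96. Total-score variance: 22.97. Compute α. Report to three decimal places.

sum of item variances = 2.82 + 1.35 + 0.86 + 2.82 + 1.96 = 9.81
α = (k/(k−1))·(1 − sum of item variances/total variance) = (5/4)·(1 − 9.81/22.97) = 0.716

α = 0.716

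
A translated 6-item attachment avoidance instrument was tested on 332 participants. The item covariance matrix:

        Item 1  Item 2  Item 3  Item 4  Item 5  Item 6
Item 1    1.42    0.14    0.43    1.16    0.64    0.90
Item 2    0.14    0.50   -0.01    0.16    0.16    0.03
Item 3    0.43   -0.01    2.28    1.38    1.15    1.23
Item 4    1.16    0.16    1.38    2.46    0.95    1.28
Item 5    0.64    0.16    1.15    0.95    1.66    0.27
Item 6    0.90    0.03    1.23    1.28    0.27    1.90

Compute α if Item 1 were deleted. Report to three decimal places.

α = 0.750

Remaining items: Item 2, Item 3, Item 4, Item 5, Item 6 (k = 5).
ΣVar(i) = 0.50 + 2.28 + 2.46 + 1.66 + 1.90 = 8.80
σ²_T = 8.80 + 2 × 6.60 = 22.00
α (item deleted) = (5/4)·(1 − 8.80/22.00) = 0.750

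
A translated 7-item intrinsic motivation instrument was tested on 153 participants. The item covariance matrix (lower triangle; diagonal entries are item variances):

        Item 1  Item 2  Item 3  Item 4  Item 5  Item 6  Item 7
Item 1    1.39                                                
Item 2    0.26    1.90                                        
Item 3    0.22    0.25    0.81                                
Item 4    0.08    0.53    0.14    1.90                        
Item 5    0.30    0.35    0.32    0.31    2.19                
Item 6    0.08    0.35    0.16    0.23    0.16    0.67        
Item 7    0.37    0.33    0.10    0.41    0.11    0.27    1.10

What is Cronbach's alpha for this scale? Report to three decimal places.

α = 0.603

sum of item variances = 1.39 + 1.90 + 0.81 + 1.90 + 2.19 + 0.67 + 1.10 = 9.96
Sum of the distinct covariances = 5.33
σ²_total = 9.96 + 2 × 5.33 = 20.62
α = (k/(k−1))·(1 − sum of item variances/σ²_total) = (7/6)·(1 − 9.96/20.62) = 0.603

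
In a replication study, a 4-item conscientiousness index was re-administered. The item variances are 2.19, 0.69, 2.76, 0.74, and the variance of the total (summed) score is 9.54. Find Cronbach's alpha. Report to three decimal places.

Cronbach's alpha = 0.442

Σσᵢ² = 2.19 + 0.69 + 2.76 + 0.74 = 6.38
α = (k/(k−1))·(1 − Σσᵢ²/σ²_T) = (4/3)·(1 − 6.38/9.54) = 0.442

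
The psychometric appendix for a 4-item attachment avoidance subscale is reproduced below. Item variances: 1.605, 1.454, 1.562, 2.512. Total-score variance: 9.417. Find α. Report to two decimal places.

α = 0.32

sum of item variances = 1.605 + 1.454 + 1.562 + 2.512 = 7.133
α = (k/(k−1))·(1 − sum of item variances/total variance) = (4/3)·(1 − 7.133/9.417) = 0.32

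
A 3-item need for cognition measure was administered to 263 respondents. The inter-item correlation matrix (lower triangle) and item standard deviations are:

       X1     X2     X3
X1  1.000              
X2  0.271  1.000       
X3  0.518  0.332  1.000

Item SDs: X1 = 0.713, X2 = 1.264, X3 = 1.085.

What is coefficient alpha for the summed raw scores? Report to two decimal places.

α = 0.60

Σσ²ᵢ = 0.713² + 1.264² + 1.085² = 3.2833
Covariances σ_ij = r_ij · s_i · s_j:
  σ(X1,X2) = 0.271 × 0.713 × 1.264 = 0.2442
  σ(X1,X3) = 0.518 × 0.713 × 1.085 = 0.4007
  σ(X2,X3) = 0.332 × 1.264 × 1.085 = 0.4553
σ²_T = Σσ²ᵢ + 2·Σσ_ij = 3.2833 + 2 × 1.1002 = 5.4837
α = (3/2)·(1 − 3.2833/5.4837) = 0.60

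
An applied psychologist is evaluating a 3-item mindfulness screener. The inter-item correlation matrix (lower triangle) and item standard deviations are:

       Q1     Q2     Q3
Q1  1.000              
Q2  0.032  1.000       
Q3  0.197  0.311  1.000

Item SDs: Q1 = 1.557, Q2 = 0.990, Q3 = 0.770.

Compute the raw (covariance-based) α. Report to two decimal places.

Σσ²ᵢ = 1.557² + 0.990² + 0.770² = 3.9972
Covariances σ_ij = r_ij · s_i · s_j:
  σ(Q1,Q2) = 0.032 × 1.557 × 0.990 = 0.0493
  σ(Q1,Q3) = 0.197 × 1.557 × 0.770 = 0.2362
  σ(Q2,Q3) = 0.311 × 0.990 × 0.770 = 0.2371
σ²_T = Σσ²ᵢ + 2·Σσ_ij = 3.9972 + 2 × 0.5226 = 5.0424
α = (3/2)·(1 − 3.9972/5.0424) = 0.31

α = 0.31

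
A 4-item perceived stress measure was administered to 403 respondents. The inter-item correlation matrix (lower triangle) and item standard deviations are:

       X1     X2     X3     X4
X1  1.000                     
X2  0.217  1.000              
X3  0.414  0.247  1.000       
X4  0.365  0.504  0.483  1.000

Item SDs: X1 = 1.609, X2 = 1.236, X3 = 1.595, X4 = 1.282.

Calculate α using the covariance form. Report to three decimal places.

Σσ²ᵢ = 1.609² + 1.236² + 1.595² + 1.282² = 8.3041
Covariances σ_ij = r_ij · s_i · s_j:
  σ(X1,X2) = 0.217 × 1.609 × 1.236 = 0.4316
  σ(X1,X3) = 0.414 × 1.609 × 1.595 = 1.0625
  σ(X1,X4) = 0.365 × 1.609 × 1.282 = 0.7529
  σ(X2,X3) = 0.247 × 1.236 × 1.595 = 0.4869
  σ(X2,X4) = 0.504 × 1.236 × 1.282 = 0.7986
  σ(X3,X4) = 0.483 × 1.595 × 1.282 = 0.9876
σ²_T = Σσ²ᵢ + 2·Σσ_ij = 8.3041 + 2 × 4.5201 = 17.3443
α = (4/3)·(1 − 8.3041/17.3443) = 0.695

α = 0.695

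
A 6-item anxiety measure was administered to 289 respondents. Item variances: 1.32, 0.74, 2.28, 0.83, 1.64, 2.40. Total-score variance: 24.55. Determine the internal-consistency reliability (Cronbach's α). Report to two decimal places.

ΣVar(i) = 1.32 + 0.74 + 2.28 + 0.83 + 1.64 + 2.40 = 9.21
α = (k/(k−1))·(1 − ΣVar(i)/σ²_T) = (6/5)·(1 − 9.21/24.55) = 0.75

Cronbach's α = 0.75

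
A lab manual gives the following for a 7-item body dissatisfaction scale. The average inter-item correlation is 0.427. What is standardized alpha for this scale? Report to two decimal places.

α = 0.84

Standardized α = k·r̄ / (1 + (k−1)·r̄) = 7 × 0.427 / (1 + 6 × 0.427)
  = 2.9890 / 3.5620 = 0.84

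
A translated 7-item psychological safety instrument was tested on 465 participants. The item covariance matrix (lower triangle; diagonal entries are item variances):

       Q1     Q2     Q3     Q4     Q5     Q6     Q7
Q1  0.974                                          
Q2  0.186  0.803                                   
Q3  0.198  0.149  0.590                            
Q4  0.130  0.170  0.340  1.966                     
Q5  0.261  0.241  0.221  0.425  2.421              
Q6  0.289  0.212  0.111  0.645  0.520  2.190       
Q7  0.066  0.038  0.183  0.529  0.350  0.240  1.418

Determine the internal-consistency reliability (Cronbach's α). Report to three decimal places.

Cronbach's α = 0.601

sum of item variances = 0.974 + 0.803 + 0.590 + 1.966 + 2.421 + 2.190 + 1.418 = 10.362
Σ_{i<j} σ_ij = 5.504
σ²_T = 10.362 + 2 × 5.504 = 21.370
α = (k/(k−1))·(1 − sum of item variances/σ²_T) = (7/6)·(1 − 10.362/21.370) = 0.601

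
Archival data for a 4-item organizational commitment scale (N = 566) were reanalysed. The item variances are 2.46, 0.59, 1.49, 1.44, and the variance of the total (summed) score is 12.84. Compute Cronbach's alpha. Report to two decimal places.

Cronbach's alpha = 0.71

ΣVar(i) = 2.46 + 0.59 + 1.49 + 1.44 = 5.98
α = (k/(k−1))·(1 − ΣVar(i)/σ²_T) = (4/3)·(1 − 5.98/12.84) = 0.71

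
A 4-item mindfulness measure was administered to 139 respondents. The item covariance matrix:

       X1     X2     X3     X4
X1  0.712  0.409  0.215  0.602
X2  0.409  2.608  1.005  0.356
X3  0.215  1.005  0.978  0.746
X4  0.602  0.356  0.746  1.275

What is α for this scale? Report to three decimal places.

Σσ²ᵢ = 0.712 + 2.608 + 0.978 + 1.275 = 5.573
Sum of the distinct covariances = 3.333
σ²_total = 5.573 + 2 × 3.333 = 12.239
α = (k/(k−1))·(1 − Σσ²ᵢ/σ²_total) = (4/3)·(1 − 5.573/12.239) = 0.726

α = 0.726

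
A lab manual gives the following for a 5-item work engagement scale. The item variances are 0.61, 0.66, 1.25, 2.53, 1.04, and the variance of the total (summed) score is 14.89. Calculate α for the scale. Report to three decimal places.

α = 0.739

Σσ²ᵢ = 0.61 + 0.66 + 1.25 + 2.53 + 1.04 = 6.09
α = (k/(k−1))·(1 − Σσ²ᵢ/total variance) = (5/4)·(1 − 6.09/14.89) = 0.739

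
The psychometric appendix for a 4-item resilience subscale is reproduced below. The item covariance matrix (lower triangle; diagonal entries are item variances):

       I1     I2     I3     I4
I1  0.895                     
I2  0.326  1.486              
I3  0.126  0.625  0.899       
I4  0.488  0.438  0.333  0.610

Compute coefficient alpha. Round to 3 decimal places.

α = 0.728

Σσᵢ² = 0.895 + 1.486 + 0.899 + 0.610 = 3.890
Σ_{i<j} σ_ij = 2.336
σ²_total = 3.890 + 2 × 2.336 = 8.562
α = (k/(k−1))·(1 − Σσᵢ²/σ²_total) = (4/3)·(1 − 3.890/8.562) = 0.728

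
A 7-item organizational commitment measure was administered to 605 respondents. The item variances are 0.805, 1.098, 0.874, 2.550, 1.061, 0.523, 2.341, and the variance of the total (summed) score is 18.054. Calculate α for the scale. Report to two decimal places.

α = 0.57

Σσᵢ² = 0.805 + 1.098 + 0.874 + 2.550 + 1.061 + 0.523 + 2.341 = 9.252
α = (k/(k−1))·(1 − Σσᵢ²/σ²_T) = (7/6)·(1 − 9.252/18.054) = 0.57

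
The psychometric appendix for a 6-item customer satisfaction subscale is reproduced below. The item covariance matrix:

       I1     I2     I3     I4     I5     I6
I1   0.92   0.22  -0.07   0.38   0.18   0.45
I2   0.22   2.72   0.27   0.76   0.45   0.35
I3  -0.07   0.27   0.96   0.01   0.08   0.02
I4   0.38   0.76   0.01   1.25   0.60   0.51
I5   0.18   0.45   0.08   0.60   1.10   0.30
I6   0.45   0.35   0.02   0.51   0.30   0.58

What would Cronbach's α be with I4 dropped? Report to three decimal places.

Remaining items: I1, I2, I3, I5, I6 (k = 5).
sum of item variances = 0.92 + 2.72 + 0.96 + 1.10 + 0.58 = 6.28
σ²_T = 6.28 + 2 × 2.25 = 10.78
α (item deleted) = (5/4)·(1 − 6.28/10.78) = 0.522

α = 0.522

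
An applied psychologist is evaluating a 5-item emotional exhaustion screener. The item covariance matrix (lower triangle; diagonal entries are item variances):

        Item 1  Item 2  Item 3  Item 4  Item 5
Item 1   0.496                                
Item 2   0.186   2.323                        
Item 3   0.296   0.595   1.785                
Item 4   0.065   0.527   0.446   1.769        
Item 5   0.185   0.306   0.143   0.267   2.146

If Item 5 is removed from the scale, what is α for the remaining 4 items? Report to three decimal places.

α = 0.532

Remaining items: Item 1, Item 2, Item 3, Item 4 (k = 4).
Σσᵢ² = 0.496 + 2.323 + 1.785 + 1.769 = 6.373
σ²_total = 6.373 + 2 × 2.115 = 10.603
α (item deleted) = (4/3)·(1 − 6.373/10.603) = 0.532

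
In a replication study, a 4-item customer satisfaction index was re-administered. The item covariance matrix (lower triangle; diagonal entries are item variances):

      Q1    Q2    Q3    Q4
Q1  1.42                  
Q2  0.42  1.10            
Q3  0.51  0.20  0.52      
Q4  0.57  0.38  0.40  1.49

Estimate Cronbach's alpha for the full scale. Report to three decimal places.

sum of item variances = 1.42 + 1.10 + 0.52 + 1.49 = 4.53
Sum of off-diagonal covariances = 2.48
total variance = 4.53 + 2 × 2.48 = 9.49
α = (k/(k−1))·(1 − sum of item variances/total variance) = (4/3)·(1 − 4.53/9.49) = 0.697

Cronbach's alpha = 0.697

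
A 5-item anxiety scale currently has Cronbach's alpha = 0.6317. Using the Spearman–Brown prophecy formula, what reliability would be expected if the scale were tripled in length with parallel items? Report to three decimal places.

Length factor m = 3
α' = m·α / (1 + (m−1)·α)
   = 3 × 0.6317 / (1 + (3 − 1) × 0.6317)
   = 1.8951 / 2.2634 = 0.837

predicted reliability = 0.837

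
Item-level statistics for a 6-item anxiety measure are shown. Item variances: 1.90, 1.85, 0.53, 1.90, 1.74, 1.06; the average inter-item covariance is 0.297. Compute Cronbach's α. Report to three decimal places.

sum of item variances = 1.90 + 1.85 + 0.53 + 1.90 + 1.74 + 1.06 = 8.98
Sum of the 15 distinct covariances = 15 × 0.297 = 4.455
total variance = sum of item variances + 2·Σcov = 8.98 + 2 × 4.455 = 17.890
α = (6/5)·(1 − 8.98/17.890) = 0.598

α = 0.598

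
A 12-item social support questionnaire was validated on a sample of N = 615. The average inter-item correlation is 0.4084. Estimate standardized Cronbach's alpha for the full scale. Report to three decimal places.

α = 0.892

Standardized α = k·r̄ / (1 + (k−1)·r̄) = 12 × 0.4084 / (1 + 11 × 0.4084)
  = 4.9008 / 5.4924 = 0.892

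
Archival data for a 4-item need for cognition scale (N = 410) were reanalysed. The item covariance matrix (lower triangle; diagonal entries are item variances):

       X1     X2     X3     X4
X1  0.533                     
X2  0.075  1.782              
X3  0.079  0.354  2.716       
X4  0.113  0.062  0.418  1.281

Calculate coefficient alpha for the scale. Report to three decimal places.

α = 0.345

sum of item variances = 0.533 + 1.782 + 2.716 + 1.281 = 6.312
Sum of off-diagonal covariances = 1.101
σ²_total = 6.312 + 2 × 1.101 = 8.514
α = (k/(k−1))·(1 − sum of item variances/σ²_total) = (4/3)·(1 − 6.312/8.514) = 0.345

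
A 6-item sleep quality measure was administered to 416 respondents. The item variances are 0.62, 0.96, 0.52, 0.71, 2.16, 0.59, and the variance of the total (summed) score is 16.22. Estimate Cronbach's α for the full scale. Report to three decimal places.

α = 0.789

sum of item variances = 0.62 + 0.96 + 0.52 + 0.71 + 2.16 + 0.59 = 5.56
α = (k/(k−1))·(1 − sum of item variances/σ²_total) = (6/5)·(1 − 5.56/16.22) = 0.789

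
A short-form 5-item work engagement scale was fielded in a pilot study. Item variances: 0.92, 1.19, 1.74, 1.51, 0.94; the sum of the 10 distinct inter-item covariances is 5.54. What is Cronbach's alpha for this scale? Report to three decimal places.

Cronbach's alpha = 0.797

sum of item variances = 0.92 + 1.19 + 1.74 + 1.51 + 0.94 = 6.30
Sum of distinct covariances = 5.54
total variance = sum of item variances + 2·Σcov = 6.30 + 2 × 5.54 = 17.38
α = (5/4)·(1 − 6.30/17.38) = 0.797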